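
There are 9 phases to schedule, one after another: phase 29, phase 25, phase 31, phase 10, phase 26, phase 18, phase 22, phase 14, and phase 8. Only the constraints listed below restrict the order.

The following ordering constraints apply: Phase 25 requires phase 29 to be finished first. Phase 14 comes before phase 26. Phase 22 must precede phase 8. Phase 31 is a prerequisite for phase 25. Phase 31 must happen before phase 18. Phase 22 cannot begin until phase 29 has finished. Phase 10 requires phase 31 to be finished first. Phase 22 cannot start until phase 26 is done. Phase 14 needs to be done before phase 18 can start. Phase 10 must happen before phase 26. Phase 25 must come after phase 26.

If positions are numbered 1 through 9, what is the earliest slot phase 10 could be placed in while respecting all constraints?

2

The only phase forced before phase 10 (directly or transitively) is phase 31.
With 1 mandatory predecessor, the earliest phase 10 can sit is position 1+1 = 2, and placing just that one first achieves it.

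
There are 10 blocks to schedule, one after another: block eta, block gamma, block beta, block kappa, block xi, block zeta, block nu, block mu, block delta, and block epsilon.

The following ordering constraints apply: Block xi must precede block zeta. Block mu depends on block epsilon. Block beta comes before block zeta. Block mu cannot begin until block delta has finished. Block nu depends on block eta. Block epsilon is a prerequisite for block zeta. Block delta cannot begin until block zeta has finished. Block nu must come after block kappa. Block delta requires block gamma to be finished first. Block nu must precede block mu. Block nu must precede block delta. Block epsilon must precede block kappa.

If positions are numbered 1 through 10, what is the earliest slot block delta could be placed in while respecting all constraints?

The blocks that are forced before block delta, directly or transitively, are block eta, block gamma, block beta, block kappa, block xi, block zeta, block nu, block epsilon. That's 8 blocks.
With 8 mandatory predecessors, the earliest block delta can sit is position 8+1 = 9, and placing just those 8 first achieves it.

9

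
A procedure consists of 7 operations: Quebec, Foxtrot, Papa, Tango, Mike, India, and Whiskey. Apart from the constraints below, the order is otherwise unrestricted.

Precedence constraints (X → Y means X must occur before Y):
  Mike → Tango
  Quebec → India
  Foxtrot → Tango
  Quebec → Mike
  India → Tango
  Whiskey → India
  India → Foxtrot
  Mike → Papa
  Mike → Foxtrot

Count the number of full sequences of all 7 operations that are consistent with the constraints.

19

The operations with no prerequisites are Quebec, Whiskey; any of them can be placed first.
Enumerating by repeatedly choosing an available operation (one whose prerequisites are all placed) gives 19 distinct complete orderings.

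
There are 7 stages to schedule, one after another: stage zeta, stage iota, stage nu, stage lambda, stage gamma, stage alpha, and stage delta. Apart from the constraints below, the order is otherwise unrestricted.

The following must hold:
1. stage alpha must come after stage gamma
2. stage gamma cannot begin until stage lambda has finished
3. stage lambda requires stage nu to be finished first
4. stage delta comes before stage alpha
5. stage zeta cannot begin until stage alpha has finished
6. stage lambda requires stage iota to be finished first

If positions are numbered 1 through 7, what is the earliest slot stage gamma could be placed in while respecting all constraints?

The stages that are forced before stage gamma, directly or transitively, are stage iota, stage nu, stage lambda. That's 3 stages.
With 3 mandatory predecessors, the earliest stage gamma can sit is position 3+1 = 4, and placing just those 3 first achieves it.

4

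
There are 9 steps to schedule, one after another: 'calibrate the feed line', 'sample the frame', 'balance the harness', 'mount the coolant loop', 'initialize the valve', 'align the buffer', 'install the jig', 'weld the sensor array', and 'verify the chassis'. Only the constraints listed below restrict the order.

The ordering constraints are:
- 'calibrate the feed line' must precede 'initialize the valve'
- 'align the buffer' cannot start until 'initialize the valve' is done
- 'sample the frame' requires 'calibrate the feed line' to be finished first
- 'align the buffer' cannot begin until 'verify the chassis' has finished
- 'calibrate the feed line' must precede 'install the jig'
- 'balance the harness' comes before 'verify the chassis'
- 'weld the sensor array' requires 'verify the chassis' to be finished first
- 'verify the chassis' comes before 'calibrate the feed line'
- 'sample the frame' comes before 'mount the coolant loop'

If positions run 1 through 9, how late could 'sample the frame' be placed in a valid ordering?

Following the constraints forward from 'sample the frame', its only required successor is 'mount the coolant loop'.
With 1 mandatory successor out of 9 steps total, the latest slot for 'sample the frame' is 9−1 = 8, and it's reachable by doing all non-successors before 'sample the frame'.

8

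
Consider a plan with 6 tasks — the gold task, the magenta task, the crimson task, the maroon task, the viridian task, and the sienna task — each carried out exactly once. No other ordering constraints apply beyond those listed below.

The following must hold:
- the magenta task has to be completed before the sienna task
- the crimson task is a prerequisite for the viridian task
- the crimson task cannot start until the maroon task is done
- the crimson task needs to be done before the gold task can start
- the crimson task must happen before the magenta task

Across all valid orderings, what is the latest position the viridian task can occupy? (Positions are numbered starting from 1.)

6

The viridian task has no required successors, so nothing stops it from going last (position 6).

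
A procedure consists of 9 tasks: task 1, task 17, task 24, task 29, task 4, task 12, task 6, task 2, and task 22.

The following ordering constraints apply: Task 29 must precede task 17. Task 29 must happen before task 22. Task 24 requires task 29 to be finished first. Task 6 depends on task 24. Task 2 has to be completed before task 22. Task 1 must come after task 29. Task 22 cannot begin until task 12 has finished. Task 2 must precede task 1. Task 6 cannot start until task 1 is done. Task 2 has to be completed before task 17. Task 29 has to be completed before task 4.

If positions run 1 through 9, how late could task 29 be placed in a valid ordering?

3

The tasks that are forced after task 29, directly or by a chain of constraints, are task 1, task 17, task 24, task 4, task 6, task 22. That's 6 tasks.
So at least 6 tasks follow task 29, putting task 29 no later than position 3. That position is achievable by scheduling everything else first.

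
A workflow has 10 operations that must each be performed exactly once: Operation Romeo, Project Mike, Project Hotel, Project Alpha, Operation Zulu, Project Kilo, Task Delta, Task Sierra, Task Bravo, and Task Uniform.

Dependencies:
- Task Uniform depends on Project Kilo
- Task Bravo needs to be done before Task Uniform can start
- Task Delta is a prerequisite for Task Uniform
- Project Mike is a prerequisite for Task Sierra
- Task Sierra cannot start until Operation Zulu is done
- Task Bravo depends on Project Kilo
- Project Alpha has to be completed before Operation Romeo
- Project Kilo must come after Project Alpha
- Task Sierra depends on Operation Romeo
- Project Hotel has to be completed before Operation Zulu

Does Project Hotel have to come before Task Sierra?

Yes

Following the dependencies: Project Hotel → Operation Zulu → Task Sierra.
That forces Project Hotel before Task Sierra in every valid schedule.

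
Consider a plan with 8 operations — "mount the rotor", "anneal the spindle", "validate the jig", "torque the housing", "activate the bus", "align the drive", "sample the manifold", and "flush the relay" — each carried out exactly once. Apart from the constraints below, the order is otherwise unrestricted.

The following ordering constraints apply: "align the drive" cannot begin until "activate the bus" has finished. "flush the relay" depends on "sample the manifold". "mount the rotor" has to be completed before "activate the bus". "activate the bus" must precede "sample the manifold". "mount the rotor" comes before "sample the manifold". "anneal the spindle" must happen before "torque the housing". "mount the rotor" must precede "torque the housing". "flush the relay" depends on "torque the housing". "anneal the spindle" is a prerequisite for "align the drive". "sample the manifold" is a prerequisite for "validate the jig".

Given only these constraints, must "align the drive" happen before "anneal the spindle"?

No

There is a chain "anneal the spindle" → "align the drive", which puts "anneal the spindle" before "align the drive".
So "align the drive" does not have to come before "anneal the spindle" — it cannot.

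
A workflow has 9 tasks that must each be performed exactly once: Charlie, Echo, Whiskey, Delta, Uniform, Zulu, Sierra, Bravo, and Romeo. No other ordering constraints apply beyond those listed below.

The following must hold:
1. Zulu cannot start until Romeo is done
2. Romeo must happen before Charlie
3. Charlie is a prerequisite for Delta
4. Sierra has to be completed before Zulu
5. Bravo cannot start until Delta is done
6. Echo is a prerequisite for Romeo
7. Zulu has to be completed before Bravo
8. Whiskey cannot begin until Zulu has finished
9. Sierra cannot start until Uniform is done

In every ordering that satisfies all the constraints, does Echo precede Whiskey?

Following the dependencies: Echo → Romeo → Zulu → Whiskey.
Hence Echo necessarily comes before Whiskey.

Yes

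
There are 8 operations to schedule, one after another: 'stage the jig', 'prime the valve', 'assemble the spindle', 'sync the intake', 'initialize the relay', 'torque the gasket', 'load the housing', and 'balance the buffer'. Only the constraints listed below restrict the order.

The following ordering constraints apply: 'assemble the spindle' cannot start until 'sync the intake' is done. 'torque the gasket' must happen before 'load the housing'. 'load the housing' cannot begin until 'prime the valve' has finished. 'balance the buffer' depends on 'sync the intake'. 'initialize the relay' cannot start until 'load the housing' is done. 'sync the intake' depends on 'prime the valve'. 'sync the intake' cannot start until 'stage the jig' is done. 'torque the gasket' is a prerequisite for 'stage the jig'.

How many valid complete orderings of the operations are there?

80

The operations with no prerequisites are 'prime the valve', 'torque the gasket'; any of them can be placed first.
Systematically extending each partial ordering one operation at a time and counting, there are 80 complete orderings.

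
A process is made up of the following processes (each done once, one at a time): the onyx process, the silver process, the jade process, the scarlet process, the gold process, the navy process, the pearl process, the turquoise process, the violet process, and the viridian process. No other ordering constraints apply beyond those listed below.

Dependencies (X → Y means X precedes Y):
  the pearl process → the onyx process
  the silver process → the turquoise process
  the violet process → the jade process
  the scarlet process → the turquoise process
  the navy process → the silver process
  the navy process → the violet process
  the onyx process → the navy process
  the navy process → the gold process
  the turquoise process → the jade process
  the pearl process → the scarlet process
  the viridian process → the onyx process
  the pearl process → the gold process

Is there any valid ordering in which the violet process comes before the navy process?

No

Following the navy process → the violet process, the navy process must precede the violet process in every valid ordering.
So no valid ordering can have the violet process before the navy process.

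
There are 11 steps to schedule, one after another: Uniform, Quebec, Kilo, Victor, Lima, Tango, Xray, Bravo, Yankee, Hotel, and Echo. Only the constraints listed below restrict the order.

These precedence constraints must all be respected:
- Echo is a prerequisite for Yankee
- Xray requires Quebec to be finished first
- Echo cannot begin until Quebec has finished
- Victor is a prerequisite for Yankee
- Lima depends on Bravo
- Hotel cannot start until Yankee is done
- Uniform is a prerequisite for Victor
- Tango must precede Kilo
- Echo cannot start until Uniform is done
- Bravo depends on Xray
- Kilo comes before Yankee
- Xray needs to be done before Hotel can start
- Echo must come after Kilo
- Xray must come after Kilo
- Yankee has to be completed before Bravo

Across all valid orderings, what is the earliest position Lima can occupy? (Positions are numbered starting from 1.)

10

Every step that must precede Lima has to come before it. Tracing all chains that end at Lima, those steps are: Uniform, Quebec, Kilo, Victor, Tango, Xray, Bravo, Yankee, Echo — 9 in total.
With 9 mandatory predecessors, the earliest Lima can sit is position 9+1 = 10, and placing just those 9 first achieves it.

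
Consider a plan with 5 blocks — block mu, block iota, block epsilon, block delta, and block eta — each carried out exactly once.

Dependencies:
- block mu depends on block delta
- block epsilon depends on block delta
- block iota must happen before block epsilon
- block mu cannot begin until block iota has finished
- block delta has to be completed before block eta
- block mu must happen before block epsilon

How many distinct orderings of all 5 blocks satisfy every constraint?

7

2 blocks have no prerequisites (block iota, block delta), so any of them could come first.
Systematically extending each partial ordering one block at a time and counting, there are 7 complete orderings.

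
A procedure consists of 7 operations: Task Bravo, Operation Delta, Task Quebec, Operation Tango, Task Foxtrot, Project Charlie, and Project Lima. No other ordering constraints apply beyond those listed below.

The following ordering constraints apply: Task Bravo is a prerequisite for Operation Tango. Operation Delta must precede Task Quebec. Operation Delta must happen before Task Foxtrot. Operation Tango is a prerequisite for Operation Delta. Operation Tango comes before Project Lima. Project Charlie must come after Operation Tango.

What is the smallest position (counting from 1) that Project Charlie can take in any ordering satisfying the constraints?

3

The operations that are forced before Project Charlie, directly or transitively, are Task Bravo, Operation Tango. That's 2 operations.
With 2 mandatory predecessors, the earliest Project Charlie can sit is position 2+1 = 3, and placing just those 2 first achieves it.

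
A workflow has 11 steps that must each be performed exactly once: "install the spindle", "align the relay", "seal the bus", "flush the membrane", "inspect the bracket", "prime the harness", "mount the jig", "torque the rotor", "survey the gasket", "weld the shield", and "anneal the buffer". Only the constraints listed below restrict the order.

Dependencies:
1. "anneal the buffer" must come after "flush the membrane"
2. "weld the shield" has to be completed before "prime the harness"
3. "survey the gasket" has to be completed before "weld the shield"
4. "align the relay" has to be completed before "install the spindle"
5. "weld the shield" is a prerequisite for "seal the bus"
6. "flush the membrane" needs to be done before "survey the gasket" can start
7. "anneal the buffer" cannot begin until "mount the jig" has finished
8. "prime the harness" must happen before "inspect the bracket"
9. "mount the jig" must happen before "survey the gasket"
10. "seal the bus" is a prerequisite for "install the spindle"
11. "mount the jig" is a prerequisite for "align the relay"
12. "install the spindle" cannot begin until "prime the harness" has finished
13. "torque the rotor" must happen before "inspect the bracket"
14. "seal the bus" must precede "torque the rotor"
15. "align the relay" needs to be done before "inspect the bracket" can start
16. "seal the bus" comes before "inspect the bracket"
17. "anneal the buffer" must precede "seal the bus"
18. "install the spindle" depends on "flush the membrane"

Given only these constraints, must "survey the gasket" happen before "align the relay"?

Nothing in the constraints links "survey the gasket" and "align the relay"; they are unordered relative to each other.
A valid ordering placing "align the relay" before "survey the gasket" exists, so the answer is no.

No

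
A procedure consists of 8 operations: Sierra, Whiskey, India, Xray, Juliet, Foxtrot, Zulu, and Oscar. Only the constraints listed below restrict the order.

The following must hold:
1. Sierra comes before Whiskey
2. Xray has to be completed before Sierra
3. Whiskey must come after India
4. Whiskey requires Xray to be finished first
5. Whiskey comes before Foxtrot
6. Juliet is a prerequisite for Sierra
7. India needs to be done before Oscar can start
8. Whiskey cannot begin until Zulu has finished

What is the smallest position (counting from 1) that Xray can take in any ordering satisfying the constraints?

1

Nothing is required before Xray; it can be the very first operation.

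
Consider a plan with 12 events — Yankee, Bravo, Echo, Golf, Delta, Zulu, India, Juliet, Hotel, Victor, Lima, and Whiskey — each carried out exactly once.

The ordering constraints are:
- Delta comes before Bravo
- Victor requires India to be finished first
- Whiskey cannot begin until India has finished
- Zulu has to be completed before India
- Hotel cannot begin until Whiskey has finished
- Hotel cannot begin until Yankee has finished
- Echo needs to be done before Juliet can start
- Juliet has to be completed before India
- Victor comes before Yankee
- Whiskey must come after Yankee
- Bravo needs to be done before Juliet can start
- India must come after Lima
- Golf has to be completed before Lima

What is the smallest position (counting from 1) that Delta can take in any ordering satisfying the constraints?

1

Delta has no prerequisites at all, so it can go in position 1.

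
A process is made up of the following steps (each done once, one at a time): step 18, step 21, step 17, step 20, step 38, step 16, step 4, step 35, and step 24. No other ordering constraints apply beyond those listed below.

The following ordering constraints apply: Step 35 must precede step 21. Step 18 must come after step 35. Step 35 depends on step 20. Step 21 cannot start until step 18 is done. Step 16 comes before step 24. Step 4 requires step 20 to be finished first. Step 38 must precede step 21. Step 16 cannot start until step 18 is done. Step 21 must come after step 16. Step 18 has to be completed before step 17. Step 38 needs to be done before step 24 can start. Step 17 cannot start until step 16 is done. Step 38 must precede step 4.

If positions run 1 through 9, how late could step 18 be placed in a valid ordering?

Every step that must follow step 18 has to come after it. Tracing all chains starting from step 18, those steps are: step 21, step 17, step 16, step 24 — 4 in total.
So at least 4 steps follow step 18, putting step 18 no later than position 5. That position is achievable by scheduling everything else first.

5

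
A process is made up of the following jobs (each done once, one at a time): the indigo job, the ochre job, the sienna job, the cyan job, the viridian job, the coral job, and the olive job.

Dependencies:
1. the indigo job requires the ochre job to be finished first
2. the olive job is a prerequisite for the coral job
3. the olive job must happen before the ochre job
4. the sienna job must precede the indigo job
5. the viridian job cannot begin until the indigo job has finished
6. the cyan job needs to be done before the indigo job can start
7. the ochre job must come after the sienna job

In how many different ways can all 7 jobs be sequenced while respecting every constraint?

41

3 jobs have no prerequisites (the sienna job, the cyan job, the olive job), so any of them could come first.
Systematically extending each partial ordering one job at a time and counting, there are 41 complete orderings.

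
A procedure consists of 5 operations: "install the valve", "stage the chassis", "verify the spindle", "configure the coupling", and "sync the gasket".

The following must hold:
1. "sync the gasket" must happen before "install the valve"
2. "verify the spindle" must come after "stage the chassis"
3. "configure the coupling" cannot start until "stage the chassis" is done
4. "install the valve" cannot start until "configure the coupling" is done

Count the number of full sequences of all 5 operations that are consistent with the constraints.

11

2 operations have no prerequisites ("stage the chassis", "sync the gasket"), so any of them could come first.
Enumerating by repeatedly choosing an available operation (one whose prerequisites are all placed) gives 11 distinct complete orderings.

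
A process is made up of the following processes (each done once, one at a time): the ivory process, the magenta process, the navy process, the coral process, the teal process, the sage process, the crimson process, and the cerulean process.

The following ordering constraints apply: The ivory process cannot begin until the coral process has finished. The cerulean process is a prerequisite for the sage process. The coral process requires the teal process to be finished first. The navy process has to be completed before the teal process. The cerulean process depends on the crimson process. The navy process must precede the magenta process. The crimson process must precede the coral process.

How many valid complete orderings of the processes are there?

196

The processes with no prerequisites are the navy process, the crimson process; any of them can be placed first.
Counting all ways to extend the partial order to a total order gives 196.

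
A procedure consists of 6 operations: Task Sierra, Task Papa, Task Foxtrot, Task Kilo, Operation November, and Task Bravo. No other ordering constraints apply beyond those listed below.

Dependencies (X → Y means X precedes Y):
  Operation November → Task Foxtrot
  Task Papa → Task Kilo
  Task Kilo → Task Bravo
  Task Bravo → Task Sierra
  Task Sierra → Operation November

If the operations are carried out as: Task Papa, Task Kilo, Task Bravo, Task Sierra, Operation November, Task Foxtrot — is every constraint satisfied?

Every stated constraint is respected: Task Bravo sits at position 3, ahead of Task Sierra at position 4, and each of the other listed pairs likewise has the predecessor earlier in the sequence.

Yes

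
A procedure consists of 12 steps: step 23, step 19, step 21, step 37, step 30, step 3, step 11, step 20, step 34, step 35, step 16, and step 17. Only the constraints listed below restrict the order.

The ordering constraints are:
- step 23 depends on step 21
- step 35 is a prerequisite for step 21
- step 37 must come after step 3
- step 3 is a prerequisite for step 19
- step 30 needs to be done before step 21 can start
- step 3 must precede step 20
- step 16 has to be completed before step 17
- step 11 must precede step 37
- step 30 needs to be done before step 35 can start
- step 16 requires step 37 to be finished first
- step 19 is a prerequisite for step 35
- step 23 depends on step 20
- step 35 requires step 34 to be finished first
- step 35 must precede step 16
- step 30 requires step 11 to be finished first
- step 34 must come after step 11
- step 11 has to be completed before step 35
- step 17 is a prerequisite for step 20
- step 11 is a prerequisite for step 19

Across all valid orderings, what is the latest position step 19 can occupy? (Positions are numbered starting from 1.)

The steps that are forced after step 19, directly or by a chain of constraints, are step 23, step 21, step 20, step 35, step 16, step 17. That's 6 steps.
With 6 mandatory successors out of 12 steps total, the latest slot for step 19 is 12−6 = 6, and it's reachable by doing all non-successors before step 19.

6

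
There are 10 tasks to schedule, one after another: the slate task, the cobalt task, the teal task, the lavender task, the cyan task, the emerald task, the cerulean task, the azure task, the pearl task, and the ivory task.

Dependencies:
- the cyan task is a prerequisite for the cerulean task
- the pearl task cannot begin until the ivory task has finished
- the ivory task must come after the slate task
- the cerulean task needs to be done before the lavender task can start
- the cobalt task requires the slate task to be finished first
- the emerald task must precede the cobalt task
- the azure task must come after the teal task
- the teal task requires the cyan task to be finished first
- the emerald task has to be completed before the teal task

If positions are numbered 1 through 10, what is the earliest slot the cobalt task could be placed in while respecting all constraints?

3

Every task that must precede the cobalt task has to come before it. Tracing all chains that end at the cobalt task, those tasks are: the slate task, the emerald task — 2 in total.
So at minimum 2 tasks come before the cobalt task, putting the cobalt task no earlier than position 3. That position is achievable by scheduling exactly those predecessors first.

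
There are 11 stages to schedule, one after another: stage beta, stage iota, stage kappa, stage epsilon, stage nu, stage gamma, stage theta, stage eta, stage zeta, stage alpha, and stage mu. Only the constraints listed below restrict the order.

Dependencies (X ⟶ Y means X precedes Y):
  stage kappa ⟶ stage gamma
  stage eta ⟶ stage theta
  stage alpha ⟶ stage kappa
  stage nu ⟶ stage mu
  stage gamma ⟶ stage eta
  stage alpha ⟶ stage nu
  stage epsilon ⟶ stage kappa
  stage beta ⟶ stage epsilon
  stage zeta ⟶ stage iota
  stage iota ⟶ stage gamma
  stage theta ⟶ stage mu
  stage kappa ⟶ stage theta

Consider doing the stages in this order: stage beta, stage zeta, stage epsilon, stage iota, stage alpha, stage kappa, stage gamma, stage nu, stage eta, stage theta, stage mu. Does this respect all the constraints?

Yes

Every stated constraint is respected: stage kappa sits at position 6, ahead of stage theta at position 10, and each of the other listed pairs likewise has the predecessor earlier in the sequence.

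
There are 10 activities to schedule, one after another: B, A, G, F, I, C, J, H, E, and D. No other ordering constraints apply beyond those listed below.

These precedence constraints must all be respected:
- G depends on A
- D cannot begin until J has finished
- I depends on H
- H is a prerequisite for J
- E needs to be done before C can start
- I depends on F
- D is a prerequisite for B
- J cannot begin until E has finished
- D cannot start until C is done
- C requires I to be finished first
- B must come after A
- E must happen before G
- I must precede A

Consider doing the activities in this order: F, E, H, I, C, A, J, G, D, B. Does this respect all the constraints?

Yes

Every stated constraint is respected: E sits at position 2, ahead of G at position 8, and each of the other listed pairs likewise has the predecessor earlier in the sequence.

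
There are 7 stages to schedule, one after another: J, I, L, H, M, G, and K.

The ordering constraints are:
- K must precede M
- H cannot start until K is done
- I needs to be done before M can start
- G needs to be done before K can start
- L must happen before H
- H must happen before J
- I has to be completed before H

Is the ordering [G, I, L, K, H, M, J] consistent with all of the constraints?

Yes

Every stated constraint is respected: I sits at position 2, ahead of M at position 6, and each of the other listed pairs likewise has the predecessor earlier in the sequence.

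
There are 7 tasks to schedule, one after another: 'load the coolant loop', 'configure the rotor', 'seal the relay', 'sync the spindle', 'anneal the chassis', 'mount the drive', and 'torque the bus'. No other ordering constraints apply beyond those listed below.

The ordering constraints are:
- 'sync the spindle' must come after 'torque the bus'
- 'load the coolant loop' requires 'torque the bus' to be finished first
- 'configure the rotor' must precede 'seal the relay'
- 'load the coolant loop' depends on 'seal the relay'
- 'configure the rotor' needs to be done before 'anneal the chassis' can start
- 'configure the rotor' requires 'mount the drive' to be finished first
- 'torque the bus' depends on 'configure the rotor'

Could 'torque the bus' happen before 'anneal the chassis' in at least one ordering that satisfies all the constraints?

Yes

Nothing in the constraints forces 'anneal the chassis' before 'torque the bus' — there is no chain from 'anneal the chassis' to 'torque the bus'.
That means at least one valid schedule has 'torque the bus' before 'anneal the chassis'.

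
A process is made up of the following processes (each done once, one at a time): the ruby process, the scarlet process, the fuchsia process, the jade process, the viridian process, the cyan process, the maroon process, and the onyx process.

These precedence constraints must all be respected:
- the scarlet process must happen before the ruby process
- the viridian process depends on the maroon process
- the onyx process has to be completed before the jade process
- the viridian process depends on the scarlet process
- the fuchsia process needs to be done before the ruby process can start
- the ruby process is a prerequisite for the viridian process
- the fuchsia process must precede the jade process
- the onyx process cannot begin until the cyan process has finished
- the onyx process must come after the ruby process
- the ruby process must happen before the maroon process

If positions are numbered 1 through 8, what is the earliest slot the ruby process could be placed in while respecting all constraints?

3

Working backwards through the constraints from the ruby process, its full set of required predecessors is the scarlet process, the fuchsia process — 2 of them.
With 2 mandatory predecessors, the earliest the ruby process can sit is position 2+1 = 3, and placing just those 2 first achieves it.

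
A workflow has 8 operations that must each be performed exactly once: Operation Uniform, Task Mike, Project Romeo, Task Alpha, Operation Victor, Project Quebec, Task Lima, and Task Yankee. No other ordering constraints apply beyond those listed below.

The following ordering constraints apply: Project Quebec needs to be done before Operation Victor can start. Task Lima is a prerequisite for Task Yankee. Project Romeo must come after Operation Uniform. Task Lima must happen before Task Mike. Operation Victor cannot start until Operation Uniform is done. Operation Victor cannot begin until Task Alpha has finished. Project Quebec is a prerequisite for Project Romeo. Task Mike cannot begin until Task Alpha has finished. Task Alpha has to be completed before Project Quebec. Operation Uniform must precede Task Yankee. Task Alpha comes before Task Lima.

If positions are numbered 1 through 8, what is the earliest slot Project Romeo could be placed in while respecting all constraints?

Working backwards through the constraints from Project Romeo, its full set of required predecessors is Operation Uniform, Task Alpha, Project Quebec — 3 of them.
With 3 mandatory predecessors, the earliest Project Romeo can sit is position 3+1 = 4, and placing just those 3 first achieves it.

4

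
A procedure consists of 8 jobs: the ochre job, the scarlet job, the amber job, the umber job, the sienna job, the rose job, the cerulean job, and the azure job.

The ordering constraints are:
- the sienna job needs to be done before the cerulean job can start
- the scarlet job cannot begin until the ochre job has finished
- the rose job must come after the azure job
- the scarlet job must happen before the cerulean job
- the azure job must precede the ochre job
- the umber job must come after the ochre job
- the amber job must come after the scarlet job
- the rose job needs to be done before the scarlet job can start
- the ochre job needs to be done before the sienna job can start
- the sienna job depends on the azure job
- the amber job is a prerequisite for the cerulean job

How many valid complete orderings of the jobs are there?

The azure job is the only job with nothing required before it, so every ordering starts there.
Systematically extending each partial ordering one job at a time and counting, there are 39 complete orderings.

39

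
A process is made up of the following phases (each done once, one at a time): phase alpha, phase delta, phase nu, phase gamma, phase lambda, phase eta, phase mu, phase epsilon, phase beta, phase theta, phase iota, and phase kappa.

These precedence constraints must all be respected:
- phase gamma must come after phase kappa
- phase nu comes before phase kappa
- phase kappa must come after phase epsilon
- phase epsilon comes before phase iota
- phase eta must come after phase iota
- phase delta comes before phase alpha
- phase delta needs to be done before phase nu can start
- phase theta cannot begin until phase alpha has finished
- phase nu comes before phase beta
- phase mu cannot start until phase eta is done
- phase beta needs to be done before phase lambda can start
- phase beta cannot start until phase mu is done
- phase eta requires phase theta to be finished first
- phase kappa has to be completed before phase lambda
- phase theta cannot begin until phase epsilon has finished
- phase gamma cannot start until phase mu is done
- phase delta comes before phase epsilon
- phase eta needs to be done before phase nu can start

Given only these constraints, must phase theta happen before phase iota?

No chain of constraints connects phase theta to phase iota in either direction.
So phase theta can come before phase iota or after — it is not forced.

No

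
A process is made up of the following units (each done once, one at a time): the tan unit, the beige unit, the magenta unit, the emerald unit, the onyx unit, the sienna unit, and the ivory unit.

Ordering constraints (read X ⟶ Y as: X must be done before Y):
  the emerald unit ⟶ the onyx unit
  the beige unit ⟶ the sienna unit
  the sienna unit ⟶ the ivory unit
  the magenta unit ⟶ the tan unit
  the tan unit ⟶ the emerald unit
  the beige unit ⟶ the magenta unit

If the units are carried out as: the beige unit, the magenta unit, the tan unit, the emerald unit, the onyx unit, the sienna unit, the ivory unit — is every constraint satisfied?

Yes

Going through the constraints one by one, each required predecessor appears earlier in the sequence than its dependent — e.g. the beige unit (position 1) is before the sienna unit (position 6), as required.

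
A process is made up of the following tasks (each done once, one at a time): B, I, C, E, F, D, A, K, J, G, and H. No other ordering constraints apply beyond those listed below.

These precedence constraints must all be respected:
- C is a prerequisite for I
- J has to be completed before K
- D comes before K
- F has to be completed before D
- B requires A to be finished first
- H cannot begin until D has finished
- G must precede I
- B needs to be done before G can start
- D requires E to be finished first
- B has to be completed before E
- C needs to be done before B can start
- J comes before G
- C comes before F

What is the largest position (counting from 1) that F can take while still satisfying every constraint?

Every task that must follow F has to come after it. Tracing all chains starting from F, those tasks are: D, K, H — 3 in total.
So at least 3 tasks follow F, putting F no later than position 8. That position is achievable by scheduling everything else first.

8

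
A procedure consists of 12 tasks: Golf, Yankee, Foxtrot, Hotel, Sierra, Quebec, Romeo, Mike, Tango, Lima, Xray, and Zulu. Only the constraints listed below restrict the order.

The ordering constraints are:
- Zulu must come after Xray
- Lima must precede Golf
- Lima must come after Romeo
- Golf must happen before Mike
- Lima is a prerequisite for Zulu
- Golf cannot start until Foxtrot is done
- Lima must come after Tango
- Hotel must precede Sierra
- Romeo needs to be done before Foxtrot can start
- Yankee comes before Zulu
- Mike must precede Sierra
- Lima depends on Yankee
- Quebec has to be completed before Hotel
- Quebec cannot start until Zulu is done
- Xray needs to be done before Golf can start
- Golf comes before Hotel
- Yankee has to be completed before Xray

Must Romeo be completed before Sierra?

There is a constraint chain Romeo → Lima → Golf → Hotel → Sierra.
That forces Romeo before Sierra in every valid schedule.

Yes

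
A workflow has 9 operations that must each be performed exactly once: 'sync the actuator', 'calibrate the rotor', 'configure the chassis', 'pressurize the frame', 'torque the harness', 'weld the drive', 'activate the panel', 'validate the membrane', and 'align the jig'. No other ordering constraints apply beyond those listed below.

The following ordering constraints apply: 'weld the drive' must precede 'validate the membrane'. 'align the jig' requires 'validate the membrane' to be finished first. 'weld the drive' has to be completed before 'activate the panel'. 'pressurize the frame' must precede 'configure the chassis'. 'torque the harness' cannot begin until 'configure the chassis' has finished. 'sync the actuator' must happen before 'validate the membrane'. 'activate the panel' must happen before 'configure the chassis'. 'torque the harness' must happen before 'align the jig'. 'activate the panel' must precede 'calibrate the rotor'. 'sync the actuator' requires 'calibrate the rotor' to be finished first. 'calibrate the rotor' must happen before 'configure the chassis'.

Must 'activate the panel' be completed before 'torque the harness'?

There is a constraint chain 'activate the panel' → 'configure the chassis' → 'torque the harness'.
So 'activate the panel' must precede 'torque the harness' in any valid ordering.

Yes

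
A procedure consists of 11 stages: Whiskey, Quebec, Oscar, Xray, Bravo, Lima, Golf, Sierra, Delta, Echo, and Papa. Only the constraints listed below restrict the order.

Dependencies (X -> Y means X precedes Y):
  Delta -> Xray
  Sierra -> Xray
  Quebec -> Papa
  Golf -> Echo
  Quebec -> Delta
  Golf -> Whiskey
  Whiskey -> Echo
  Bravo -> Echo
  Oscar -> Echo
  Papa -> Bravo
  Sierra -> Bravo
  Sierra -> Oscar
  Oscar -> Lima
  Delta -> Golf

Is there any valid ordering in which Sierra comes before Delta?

Yes

No chain of constraints runs from Delta to Sierra, so Delta is not required to come first.
That means at least one valid schedule has Sierra before Delta.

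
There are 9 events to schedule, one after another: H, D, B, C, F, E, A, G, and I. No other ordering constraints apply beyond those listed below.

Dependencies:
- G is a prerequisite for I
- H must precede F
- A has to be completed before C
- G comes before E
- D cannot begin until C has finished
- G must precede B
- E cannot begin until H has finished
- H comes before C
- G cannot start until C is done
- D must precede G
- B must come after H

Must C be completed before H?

In fact the dependencies run the other way: H → C.
So C does not have to come before H — it cannot.

No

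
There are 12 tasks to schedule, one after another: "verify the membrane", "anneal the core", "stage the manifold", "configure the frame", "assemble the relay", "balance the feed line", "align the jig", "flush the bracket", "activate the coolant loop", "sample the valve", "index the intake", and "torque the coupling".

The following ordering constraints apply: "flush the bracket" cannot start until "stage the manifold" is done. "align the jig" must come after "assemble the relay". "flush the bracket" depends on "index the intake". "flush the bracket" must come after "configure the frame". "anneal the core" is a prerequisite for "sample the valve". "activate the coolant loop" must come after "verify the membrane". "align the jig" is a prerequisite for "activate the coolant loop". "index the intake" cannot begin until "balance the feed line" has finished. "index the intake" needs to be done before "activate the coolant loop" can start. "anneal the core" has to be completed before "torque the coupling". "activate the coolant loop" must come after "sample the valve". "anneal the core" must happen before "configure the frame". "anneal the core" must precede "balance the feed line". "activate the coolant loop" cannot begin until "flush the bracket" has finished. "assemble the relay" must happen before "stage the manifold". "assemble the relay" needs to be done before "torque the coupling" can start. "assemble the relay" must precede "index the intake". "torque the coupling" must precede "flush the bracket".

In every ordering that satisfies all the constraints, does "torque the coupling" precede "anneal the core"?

No

The constraints actually force "anneal the core" before "torque the coupling" (via "anneal the core" → "torque the coupling"), not the other way around.
So "torque the coupling" never precedes "anneal the core".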